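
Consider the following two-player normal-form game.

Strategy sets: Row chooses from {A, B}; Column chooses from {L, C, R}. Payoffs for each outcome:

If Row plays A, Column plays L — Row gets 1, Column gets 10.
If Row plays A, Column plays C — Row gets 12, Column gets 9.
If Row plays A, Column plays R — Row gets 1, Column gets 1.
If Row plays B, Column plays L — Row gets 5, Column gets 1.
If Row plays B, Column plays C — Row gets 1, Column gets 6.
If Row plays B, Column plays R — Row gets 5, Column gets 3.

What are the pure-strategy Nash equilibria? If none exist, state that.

There is no pure-strategy Nash equilibrium.

(A, L): Row can switch to B (1 → 5). Not NE.
(A, C): Column can switch to L (9 → 10). Not NE.
(A, R): Row can switch to B (1 → 5). Not NE.
(B, L): Column can switch to C (1 → 6). Not NE.
(B, C): Row can switch to A (1 → 12). Not NE.
(B, R): Column can switch to C (3 → 6). Not NE.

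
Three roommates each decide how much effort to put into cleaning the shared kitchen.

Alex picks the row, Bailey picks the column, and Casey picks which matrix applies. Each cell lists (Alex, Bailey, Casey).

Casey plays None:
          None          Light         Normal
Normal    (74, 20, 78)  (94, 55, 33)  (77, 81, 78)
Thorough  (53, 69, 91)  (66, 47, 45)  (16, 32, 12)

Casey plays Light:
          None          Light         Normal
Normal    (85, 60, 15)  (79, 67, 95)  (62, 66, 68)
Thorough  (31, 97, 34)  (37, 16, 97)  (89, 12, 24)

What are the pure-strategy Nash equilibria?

Alex against (None, None): payoffs 74, 53 → best response Normal.
Alex against (None, Light): payoffs 85, 31 → best response Normal.
Alex against (Light, None): payoffs 94, 66 → best response Normal.
Alex against (Light, Light): payoffs 79, 37 → best response Normal.
Alex against (Normal, None): payoffs 77, 16 → best response Normal.
Alex against (Normal, Light): payoffs 62, 89 → best response Thorough.
Bailey against (Normal, None): payoffs 20, 55, 81 → best response Normal.
Bailey against (Normal, Light): payoffs 60, 67, 66 → best response Light.
Bailey against (Thorough, None): payoffs 69, 47, 32 → best response None.
Bailey against (Thorough, Light): payoffs 97, 16, 12 → best response None.
Casey against (Normal, None): payoffs 78, 15 → best response None.
Casey against (Normal, Light): payoffs 33, 95 → best response Light.
Casey against (Normal, Normal): payoffs 78, 68 → best response None.
Casey against (Thorough, None): payoffs 91, 34 → best response None.
Casey against (Thorough, Light): payoffs 45, 97 → best response Light.
Casey against (Thorough, Normal): payoffs 12, 24 → best response Light.
Mutual best responses: (Normal, Light, Light); (Normal, Normal, None).

Pure-strategy Nash equilibria: (Normal, Light, Light) and (Normal, Normal, None)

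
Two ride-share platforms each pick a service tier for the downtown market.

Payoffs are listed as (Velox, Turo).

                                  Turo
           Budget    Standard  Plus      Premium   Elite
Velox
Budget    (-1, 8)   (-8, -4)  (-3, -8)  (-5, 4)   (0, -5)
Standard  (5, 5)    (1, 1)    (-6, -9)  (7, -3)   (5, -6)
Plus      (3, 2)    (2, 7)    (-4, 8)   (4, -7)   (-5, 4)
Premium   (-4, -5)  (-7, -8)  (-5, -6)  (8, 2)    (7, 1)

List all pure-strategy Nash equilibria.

Pure-strategy Nash equilibria: (Standard, Budget); (Premium, Premium)

Velox against Budget: payoffs -1, 5, 3, -4 → best response Standard.
Velox against Standard: payoffs -8, 1, 2, -7 → best response Plus.
Velox against Plus: payoffs -3, -6, -4, -5 → best response Budget.
Velox against Premium: payoffs -5, 7, 4, 8 → best response Premium.
Velox against Elite: payoffs 0, 5, -5, 7 → best response Premium.
Turo against Budget: payoffs 8, -4, -8, 4, -5 → best response Budget.
Turo against Standard: payoffs 5, 1, -9, -3, -6 → best response Budget.
Turo against Plus: payoffs 2, 7, 8, -7, 4 → best response Plus.
Turo against Premium: payoffs -5, -8, -6, 2, 1 → best response Premium.
Mutual best responses: (Standard, Budget); (Premium, Premium).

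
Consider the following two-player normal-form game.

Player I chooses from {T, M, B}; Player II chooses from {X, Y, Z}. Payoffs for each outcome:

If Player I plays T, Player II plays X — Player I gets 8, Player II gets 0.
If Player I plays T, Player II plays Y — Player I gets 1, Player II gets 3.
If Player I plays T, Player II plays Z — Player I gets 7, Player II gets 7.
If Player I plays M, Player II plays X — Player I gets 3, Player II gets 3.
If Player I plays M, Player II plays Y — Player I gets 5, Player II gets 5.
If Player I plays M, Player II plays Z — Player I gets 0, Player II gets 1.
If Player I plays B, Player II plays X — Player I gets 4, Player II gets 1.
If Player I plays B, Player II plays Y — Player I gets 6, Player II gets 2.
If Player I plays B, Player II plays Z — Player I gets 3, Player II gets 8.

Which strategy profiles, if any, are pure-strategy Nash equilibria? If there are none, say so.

Player I against X: payoffs 8, 3, 4 → best response T.
Player I against Y: payoffs 1, 5, 6 → best response B.
Player I against Z: payoffs 7, 0, 3 → best response T.
Player II against T: payoffs 0, 3, 7 → best response Z.
Player II against M: payoffs 3, 5, 1 → best response Y.
Player II against B: payoffs 1, 2, 8 → best response Z.
Mutual best responses: (T, Z).

The unique pure-strategy Nash equilibrium is (T, Z).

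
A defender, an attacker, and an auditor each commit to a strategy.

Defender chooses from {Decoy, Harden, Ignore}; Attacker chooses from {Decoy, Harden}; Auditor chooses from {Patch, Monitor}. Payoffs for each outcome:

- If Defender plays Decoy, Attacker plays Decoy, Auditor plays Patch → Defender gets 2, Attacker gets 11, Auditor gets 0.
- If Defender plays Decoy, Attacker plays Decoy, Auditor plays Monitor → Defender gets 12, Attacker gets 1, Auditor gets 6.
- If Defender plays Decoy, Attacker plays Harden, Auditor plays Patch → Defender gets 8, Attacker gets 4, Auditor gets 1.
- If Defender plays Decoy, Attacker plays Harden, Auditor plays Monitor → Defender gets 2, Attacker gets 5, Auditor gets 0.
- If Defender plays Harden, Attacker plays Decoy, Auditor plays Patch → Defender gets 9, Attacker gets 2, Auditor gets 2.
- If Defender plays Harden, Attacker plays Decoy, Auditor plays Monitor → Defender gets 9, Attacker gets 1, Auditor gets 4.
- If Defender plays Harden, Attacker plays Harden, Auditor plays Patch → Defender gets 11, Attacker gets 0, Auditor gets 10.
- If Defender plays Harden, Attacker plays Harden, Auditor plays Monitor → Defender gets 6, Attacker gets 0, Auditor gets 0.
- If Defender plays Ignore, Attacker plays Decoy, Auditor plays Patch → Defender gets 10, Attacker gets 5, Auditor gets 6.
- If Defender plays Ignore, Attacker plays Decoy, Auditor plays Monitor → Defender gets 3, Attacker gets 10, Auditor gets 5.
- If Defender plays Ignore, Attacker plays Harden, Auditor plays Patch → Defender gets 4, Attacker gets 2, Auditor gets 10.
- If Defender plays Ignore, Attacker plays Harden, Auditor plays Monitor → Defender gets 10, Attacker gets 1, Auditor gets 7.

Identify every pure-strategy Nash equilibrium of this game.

The unique pure-strategy Nash equilibrium is (Ignore, Decoy, Patch).

For each strategy profile, look for a profitable unilateral deviation.
(Decoy, Decoy, Patch): Defender can switch to Harden (2 → 9). Not NE.
(Decoy, Decoy, Monitor): Attacker can switch to Harden (1 → 5). Not NE.
(Decoy, Harden, Patch): Defender can switch to Harden (8 → 11). Not NE.
(Decoy, Harden, Monitor): Defender can switch to Harden (2 → 6). Not NE.
(Harden, Decoy, Patch): Defender can switch to Ignore (9 → 10). Not NE.
(Harden, Decoy, Monitor): Defender can switch to Decoy (9 → 12). Not NE.
(Harden, Harden, Patch): Attacker can switch to Decoy (0 → 2). Not NE.
(Harden, Harden, Monitor): Defender can switch to Ignore (6 → 10). Not NE.
(Ignore, Decoy, Patch): Defender gets 10, best alternative 9; Attacker gets 5, best alternative 2; Auditor gets 6, best alternative 5. No profitable deviation — NE.
(The remaining 3 profiles each have a profitable deviation by the same check.)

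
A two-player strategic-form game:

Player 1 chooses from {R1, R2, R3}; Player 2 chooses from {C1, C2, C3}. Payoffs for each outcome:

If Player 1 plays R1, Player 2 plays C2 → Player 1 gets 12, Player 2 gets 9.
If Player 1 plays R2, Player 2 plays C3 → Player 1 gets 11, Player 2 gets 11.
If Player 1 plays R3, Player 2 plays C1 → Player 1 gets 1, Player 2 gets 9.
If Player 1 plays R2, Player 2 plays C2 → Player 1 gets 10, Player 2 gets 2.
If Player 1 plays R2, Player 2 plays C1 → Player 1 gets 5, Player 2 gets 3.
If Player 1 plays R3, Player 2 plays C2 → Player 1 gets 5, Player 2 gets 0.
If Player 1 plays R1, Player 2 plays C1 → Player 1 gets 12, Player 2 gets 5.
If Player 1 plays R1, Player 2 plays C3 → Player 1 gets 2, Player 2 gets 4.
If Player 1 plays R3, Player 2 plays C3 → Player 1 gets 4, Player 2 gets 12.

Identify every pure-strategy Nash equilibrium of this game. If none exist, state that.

Pure-strategy Nash equilibria: (R1, C2); (R2, C3)

For each player, find the best response to each opponent profile; mutual best responses are the pure NE.
Player 1 against C1: payoffs 12, 5, 1 → best response R1.
Player 1 against C2: payoffs 12, 10, 5 → best response R1.
Player 1 against C3: payoffs 2, 11, 4 → best response R2.
Player 2 against R1: payoffs 5, 9, 4 → best response C2.
Player 2 against R2: payoffs 3, 2, 11 → best response C3.
Player 2 against R3: payoffs 9, 0, 12 → best response C3.
Mutual best responses: (R1, C2); (R2, C3).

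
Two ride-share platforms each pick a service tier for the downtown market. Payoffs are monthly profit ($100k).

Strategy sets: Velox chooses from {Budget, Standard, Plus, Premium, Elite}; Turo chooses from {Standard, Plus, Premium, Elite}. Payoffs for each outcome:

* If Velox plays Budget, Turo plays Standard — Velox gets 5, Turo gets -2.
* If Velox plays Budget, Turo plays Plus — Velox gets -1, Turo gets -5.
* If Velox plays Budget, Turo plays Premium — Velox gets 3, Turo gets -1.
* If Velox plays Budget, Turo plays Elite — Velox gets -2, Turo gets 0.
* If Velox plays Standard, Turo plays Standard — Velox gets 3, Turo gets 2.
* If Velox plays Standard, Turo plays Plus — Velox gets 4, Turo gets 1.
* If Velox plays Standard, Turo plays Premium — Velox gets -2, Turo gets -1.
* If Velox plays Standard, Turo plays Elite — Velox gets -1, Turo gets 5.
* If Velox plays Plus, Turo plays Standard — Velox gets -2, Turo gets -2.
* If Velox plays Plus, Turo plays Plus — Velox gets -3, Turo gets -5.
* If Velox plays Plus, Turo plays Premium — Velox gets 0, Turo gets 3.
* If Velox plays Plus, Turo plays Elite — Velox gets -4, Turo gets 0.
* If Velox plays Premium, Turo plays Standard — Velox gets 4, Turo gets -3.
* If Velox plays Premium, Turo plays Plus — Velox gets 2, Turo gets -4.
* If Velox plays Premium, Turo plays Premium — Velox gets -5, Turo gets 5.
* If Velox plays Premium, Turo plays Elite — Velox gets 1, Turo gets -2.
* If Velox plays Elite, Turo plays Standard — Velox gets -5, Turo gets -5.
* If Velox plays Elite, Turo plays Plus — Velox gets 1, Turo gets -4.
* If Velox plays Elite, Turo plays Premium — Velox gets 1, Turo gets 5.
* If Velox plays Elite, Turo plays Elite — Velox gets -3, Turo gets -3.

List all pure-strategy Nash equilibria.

none

(Budget, Standard): Turo can switch to Premium (-2 → -1). Not NE.
(Budget, Plus): Velox can switch to Standard (-1 → 4). Not NE.
(Budget, Premium): Turo can switch to Elite (-1 → 0). Not NE.
(Budget, Elite): Velox can switch to Standard (-2 → -1). Not NE.
(Standard, Standard): Velox can switch to Budget (3 → 5). Not NE.
(Standard, Plus): Turo can switch to Standard (1 → 2). Not NE.
(The remaining 14 profiles each have a profitable deviation by the same check.)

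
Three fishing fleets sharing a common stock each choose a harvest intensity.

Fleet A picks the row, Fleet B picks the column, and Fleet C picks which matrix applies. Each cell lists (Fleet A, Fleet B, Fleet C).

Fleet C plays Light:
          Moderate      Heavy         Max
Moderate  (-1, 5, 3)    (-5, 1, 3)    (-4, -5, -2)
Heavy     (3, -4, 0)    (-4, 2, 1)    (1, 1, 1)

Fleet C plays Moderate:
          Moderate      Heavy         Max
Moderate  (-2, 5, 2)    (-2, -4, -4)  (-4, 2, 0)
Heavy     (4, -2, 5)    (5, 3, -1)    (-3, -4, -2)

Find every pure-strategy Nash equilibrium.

Pure NE: (Heavy, Heavy, Light)

Fleet A against (Moderate, Light): payoffs -1, 3 → best response Heavy.
Fleet A against (Moderate, Moderate): payoffs -2, 4 → best response Heavy.
Fleet A against (Heavy, Light): payoffs -5, -4 → best response Heavy.
Fleet A against (Heavy, Moderate): payoffs -2, 5 → best response Heavy.
Fleet A against (Max, Light): payoffs -4, 1 → best response Heavy.
Fleet A against (Max, Moderate): payoffs -4, -3 → best response Heavy.
Fleet B against (Moderate, Light): payoffs 5, 1, -5 → best response Moderate.
Fleet B against (Moderate, Moderate): payoffs 5, -4, 2 → best response Moderate.
Fleet B against (Heavy, Light): payoffs -4, 2, 1 → best response Heavy.
Fleet B against (Heavy, Moderate): payoffs -2, 3, -4 → best response Heavy.
Fleet C against (Moderate, Moderate): payoffs 3, 2 → best response Light.
Fleet C against (Moderate, Heavy): payoffs 3, -4 → best response Light.
Fleet C against (Moderate, Max): payoffs -2, 0 → best response Moderate.
Fleet C against (Heavy, Moderate): payoffs 0, 5 → best response Moderate.
Fleet C against (Heavy, Heavy): payoffs 1, -1 → best response Light.
Fleet C against (Heavy, Max): payoffs 1, -2 → best response Light.
Mutual best responses: (Heavy, Heavy, Light).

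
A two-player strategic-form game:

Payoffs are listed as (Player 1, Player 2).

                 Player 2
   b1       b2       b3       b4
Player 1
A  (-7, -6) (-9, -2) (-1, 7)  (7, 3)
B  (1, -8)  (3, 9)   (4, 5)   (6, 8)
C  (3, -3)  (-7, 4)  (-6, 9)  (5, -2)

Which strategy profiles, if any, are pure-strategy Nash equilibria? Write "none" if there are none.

(B, b2)

Player 1 against b1: payoffs -7, 1, 3 → best response C.
Player 1 against b2: payoffs -9, 3, -7 → best response B.
Player 1 against b3: payoffs -1, 4, -6 → best response B.
Player 1 against b4: payoffs 7, 6, 5 → best response A.
Player 2 against A: payoffs -6, -2, 7, 3 → best response b3.
Player 2 against B: payoffs -8, 9, 5, 8 → best response b2.
Player 2 against C: payoffs -3, 4, 9, -2 → best response b3.
Mutual best responses: (B, b2).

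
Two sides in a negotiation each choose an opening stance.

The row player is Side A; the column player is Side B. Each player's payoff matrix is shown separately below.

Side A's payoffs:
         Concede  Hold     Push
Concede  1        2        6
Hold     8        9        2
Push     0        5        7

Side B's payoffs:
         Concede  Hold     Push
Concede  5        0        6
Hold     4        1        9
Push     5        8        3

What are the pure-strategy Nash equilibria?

For each player, find the best response to each opponent profile; mutual best responses are the pure NE.
Side A against Concede: payoffs 1, 8, 0 → best response Hold.
Side A against Hold: payoffs 2, 9, 5 → best response Hold.
Side A against Push: payoffs 6, 2, 7 → best response Push.
Side B against Concede: payoffs 5, 0, 6 → best response Push.
Side B against Hold: payoffs 4, 1, 9 → best response Push.
Side B against Push: payoffs 5, 8, 3 → best response Hold.
No profile is a mutual best response for all players.

none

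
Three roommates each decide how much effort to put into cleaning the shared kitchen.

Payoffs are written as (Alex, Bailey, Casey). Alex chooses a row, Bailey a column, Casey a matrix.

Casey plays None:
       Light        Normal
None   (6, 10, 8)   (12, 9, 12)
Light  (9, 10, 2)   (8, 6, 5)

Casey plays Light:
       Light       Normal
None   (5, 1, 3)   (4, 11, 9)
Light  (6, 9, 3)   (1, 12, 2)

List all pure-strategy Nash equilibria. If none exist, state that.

Alex against (Light, None): payoffs 6, 9 → best response Light.
Alex against (Light, Light): payoffs 5, 6 → best response Light.
Alex against (Normal, None): payoffs 12, 8 → best response None.
Alex against (Normal, Light): payoffs 4, 1 → best response None.
Bailey against (None, None): payoffs 10, 9 → best response Light.
Bailey against (None, Light): payoffs 1, 11 → best response Normal.
Bailey against (Light, None): payoffs 10, 6 → best response Light.
Bailey against (Light, Light): payoffs 9, 12 → best response Normal.
Casey against (None, Light): payoffs 8, 3 → best response None.
Casey against (None, Normal): payoffs 12, 9 → best response None.
Casey against (Light, Light): payoffs 2, 3 → best response Light.
Casey against (Light, Normal): payoffs 5, 2 → best response None.
No profile is a mutual best response for all players.

No pure-strategy Nash equilibrium.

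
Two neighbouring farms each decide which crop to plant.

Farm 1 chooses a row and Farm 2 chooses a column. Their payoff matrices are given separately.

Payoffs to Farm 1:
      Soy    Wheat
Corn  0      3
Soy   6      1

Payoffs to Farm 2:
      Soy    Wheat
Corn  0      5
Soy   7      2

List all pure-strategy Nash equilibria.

(Corn, Soy): Farm 1 can switch to Soy (0 → 6). Not NE.
(Corn, Wheat): Farm 1 gets 3, best alternative 1; Farm 2 gets 5, best alternative 0. No profitable deviation — NE.
(Soy, Soy): Farm 1 gets 6, best alternative 0; Farm 2 gets 7, best alternative 2. No profitable deviation — NE.
(Soy, Wheat): Farm 1 can switch to Corn (1 → 3). Not NE.

(Corn, Wheat), (Soy, Soy)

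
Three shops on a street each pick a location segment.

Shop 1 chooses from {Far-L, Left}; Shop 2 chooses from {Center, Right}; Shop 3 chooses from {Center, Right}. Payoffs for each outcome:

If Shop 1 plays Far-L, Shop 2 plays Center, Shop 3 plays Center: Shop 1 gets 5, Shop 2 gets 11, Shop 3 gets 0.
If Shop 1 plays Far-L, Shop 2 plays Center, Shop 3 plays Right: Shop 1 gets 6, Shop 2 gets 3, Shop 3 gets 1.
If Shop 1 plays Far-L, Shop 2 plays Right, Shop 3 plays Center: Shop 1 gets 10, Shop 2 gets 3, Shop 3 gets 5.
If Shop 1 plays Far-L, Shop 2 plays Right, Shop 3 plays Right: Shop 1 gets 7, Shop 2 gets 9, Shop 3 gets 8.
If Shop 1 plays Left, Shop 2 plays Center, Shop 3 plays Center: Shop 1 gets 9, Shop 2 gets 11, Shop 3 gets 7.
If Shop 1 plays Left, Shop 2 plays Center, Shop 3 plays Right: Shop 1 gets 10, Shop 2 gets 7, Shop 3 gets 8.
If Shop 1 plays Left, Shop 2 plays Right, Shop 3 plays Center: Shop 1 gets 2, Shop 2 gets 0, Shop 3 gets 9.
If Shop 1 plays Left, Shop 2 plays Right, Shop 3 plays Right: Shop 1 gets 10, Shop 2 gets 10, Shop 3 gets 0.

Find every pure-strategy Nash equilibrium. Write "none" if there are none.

Shop 1 against (Center, Center): payoffs 5, 9 → best response Left.
Shop 1 against (Center, Right): payoffs 6, 10 → best response Left.
Shop 1 against (Right, Center): payoffs 10, 2 → best response Far-L.
Shop 1 against (Right, Right): payoffs 7, 10 → best response Left.
Shop 2 against (Far-L, Center): payoffs 11, 3 → best response Center.
Shop 2 against (Far-L, Right): payoffs 3, 9 → best response Right.
Shop 2 against (Left, Center): payoffs 11, 0 → best response Center.
Shop 2 against (Left, Right): payoffs 7, 10 → best response Right.
Shop 3 against (Far-L, Center): payoffs 0, 1 → best response Right.
Shop 3 against (Far-L, Right): payoffs 5, 8 → best response Right.
Shop 3 against (Left, Center): payoffs 7, 8 → best response Right.
Shop 3 against (Left, Right): payoffs 9, 0 → best response Center.
No profile is a mutual best response for all players.

This game has no pure Nash equilibrium.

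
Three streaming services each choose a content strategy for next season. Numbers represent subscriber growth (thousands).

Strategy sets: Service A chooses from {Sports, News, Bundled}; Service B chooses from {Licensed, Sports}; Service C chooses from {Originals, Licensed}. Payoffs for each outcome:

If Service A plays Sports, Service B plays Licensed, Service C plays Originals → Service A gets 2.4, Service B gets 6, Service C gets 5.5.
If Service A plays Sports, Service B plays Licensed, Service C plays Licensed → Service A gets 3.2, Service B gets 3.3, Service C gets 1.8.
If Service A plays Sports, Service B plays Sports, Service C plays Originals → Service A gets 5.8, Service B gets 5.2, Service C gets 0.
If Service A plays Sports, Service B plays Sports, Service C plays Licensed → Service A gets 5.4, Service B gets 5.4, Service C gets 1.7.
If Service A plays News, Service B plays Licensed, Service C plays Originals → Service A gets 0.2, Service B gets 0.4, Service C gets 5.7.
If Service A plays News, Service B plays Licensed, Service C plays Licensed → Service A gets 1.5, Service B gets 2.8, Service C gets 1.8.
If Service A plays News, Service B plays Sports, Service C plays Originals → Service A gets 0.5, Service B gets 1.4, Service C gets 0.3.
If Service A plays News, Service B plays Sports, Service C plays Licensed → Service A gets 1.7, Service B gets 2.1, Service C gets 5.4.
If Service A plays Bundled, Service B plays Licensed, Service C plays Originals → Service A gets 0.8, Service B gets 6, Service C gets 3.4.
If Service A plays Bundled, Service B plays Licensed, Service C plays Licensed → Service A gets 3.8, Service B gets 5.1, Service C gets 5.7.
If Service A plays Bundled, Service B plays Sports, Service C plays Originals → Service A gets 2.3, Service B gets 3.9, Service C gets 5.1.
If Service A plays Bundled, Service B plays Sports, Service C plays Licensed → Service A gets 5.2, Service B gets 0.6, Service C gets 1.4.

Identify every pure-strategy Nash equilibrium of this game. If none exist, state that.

Pure-strategy Nash equilibria: (Sports, Licensed, Originals) and (Sports, Sports, Licensed) and (Bundled, Licensed, Licensed)

Check each profile: it is a Nash equilibrium iff no player can strictly gain by switching unilaterally.
(Sports, Licensed, Originals): Service A gets 2.4, best alternative 0.8; Service B gets 6, best alternative 5.2; Service C gets 5.5, best alternative 1.8. No profitable deviation — NE.
(Sports, Licensed, Licensed): Service A can switch to Bundled (3.2 → 3.8). Not NE.
(Sports, Sports, Originals): Service B can switch to Licensed (5.2 → 6). Not NE.
(Sports, Sports, Licensed): Service A gets 5.4, best alternative 5.2; Service B gets 5.4, best alternative 3.3; Service C gets 1.7, best alternative 0. No profitable deviation — NE.
(News, Licensed, Originals): Service A can switch to Sports (0.2 → 2.4). Not NE.
(News, Licensed, Licensed): Service A can switch to Sports (1.5 → 3.2). Not NE.
(News, Sports, Originals): Service A can switch to Sports (0.5 → 5.8). Not NE.
(News, Sports, Licensed): Service A can switch to Sports (1.7 → 5.4). Not NE.
(Bundled, Licensed, Originals): Service A can switch to Sports (0.8 → 2.4). Not NE.
(Bundled, Licensed, Licensed): Service A gets 3.8, best alternative 3.2; Service B gets 5.1, best alternative 0.6; Service C gets 5.7, best alternative 3.4. No profitable deviation — NE.
(Bundled, Sports, Originals): Service A can switch to Sports (2.3 → 5.8). Not NE.
(Bundled, Sports, Licensed): Service A can switch to Sports (5.2 → 5.4). Not NE.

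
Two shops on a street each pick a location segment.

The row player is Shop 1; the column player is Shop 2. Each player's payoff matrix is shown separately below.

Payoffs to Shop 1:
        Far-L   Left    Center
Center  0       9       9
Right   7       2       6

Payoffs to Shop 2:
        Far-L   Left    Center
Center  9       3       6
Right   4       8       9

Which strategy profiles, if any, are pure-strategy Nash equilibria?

There is no pure-strategy Nash equilibrium.

(Center, Far-L): Shop 1 can switch to Right (0 → 7). Not NE.
(Center, Left): Shop 2 can switch to Far-L (3 → 9). Not NE.
(Center, Center): Shop 2 can switch to Far-L (6 → 9). Not NE.
(Right, Far-L): Shop 2 can switch to Left (4 → 8). Not NE.
(Right, Left): Shop 1 can switch to Center (2 → 9). Not NE.
(Right, Center): Shop 1 can switch to Center (6 → 9). Not NE.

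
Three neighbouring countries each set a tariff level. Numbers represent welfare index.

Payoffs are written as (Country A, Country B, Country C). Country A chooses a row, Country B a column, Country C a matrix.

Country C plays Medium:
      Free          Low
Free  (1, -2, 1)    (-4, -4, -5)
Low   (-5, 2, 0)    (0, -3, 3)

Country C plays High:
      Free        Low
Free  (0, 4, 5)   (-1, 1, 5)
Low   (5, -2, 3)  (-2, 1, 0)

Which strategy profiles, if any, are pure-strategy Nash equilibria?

This game has no pure Nash equilibrium.

Country A against (Free, Medium): payoffs 1, -5 → best response Free.
Country A against (Free, High): payoffs 0, 5 → best response Low.
Country A against (Low, Medium): payoffs -4, 0 → best response Low.
Country A against (Low, High): payoffs -1, -2 → best response Free.
Country B against (Free, Medium): payoffs -2, -4 → best response Free.
Country B against (Free, High): payoffs 4, 1 → best response Free.
Country B against (Low, Medium): payoffs 2, -3 → best response Free.
Country B against (Low, High): payoffs -2, 1 → best response Low.
Country C against (Free, Free): payoffs 1, 5 → best response High.
Country C against (Free, Low): payoffs -5, 5 → best response High.
Country C against (Low, Free): payoffs 0, 3 → best response High.
Country C against (Low, Low): payoffs 3, 0 → best response Medium.
No profile is a mutual best response for all players.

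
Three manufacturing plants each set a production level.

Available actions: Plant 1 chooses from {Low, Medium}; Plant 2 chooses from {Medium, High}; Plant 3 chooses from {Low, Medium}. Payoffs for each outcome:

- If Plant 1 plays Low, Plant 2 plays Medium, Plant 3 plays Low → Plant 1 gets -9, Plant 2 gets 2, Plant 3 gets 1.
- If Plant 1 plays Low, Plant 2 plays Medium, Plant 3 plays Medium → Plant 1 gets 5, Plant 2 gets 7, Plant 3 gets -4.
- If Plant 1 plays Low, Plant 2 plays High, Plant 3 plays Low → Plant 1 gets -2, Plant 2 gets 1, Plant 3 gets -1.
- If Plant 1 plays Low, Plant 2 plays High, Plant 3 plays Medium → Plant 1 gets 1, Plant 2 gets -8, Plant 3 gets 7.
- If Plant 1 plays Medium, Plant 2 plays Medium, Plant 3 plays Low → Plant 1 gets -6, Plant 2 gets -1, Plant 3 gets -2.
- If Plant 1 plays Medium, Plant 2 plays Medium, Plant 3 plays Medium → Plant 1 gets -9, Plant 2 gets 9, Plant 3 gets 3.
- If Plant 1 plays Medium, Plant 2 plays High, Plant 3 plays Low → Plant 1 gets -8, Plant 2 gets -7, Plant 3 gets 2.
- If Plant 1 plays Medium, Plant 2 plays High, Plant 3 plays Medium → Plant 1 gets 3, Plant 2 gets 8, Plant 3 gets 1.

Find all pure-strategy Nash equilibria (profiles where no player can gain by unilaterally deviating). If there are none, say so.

This game has no pure Nash equilibrium.

Plant 1 against (Medium, Low): payoffs -9, -6 → best response Medium.
Plant 1 against (Medium, Medium): payoffs 5, -9 → best response Low.
Plant 1 against (High, Low): payoffs -2, -8 → best response Low.
Plant 1 against (High, Medium): payoffs 1, 3 → best response Medium.
Plant 2 against (Low, Low): payoffs 2, 1 → best response Medium.
Plant 2 against (Low, Medium): payoffs 7, -8 → best response Medium.
Plant 2 against (Medium, Low): payoffs -1, -7 → best response Medium.
Plant 2 against (Medium, Medium): payoffs 9, 8 → best response Medium.
Plant 3 against (Low, Medium): payoffs 1, -4 → best response Low.
Plant 3 against (Low, High): payoffs -1, 7 → best response Medium.
Plant 3 against (Medium, Medium): payoffs -2, 3 → best response Medium.
Plant 3 against (Medium, High): payoffs 2, 1 → best response Low.
No profile is a mutual best response for all players.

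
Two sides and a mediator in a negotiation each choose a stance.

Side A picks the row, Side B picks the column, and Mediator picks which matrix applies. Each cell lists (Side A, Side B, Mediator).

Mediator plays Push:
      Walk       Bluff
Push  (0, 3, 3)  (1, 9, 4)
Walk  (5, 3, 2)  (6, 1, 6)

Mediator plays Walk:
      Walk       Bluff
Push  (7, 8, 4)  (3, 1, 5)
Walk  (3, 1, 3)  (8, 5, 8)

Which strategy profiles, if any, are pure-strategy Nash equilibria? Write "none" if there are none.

(Push, Walk, Push): Side A can switch to Walk (0 → 5). Not NE.
(Push, Walk, Walk): Side A gets 7, best alternative 3; Side B gets 8, best alternative 1; Mediator gets 4, best alternative 3. No profitable deviation — NE.
(Push, Bluff, Push): Side A can switch to Walk (1 → 6). Not NE.
(Push, Bluff, Walk): Side A can switch to Walk (3 → 8). Not NE.
(Walk, Walk, Push): Mediator can switch to Walk (2 → 3). Not NE.
(Walk, Walk, Walk): Side A can switch to Push (3 → 7). Not NE.
(Walk, Bluff, Push): Side B can switch to Walk (1 → 3). Not NE.
(Walk, Bluff, Walk): Side A gets 8, best alternative 3; Side B gets 5, best alternative 1; Mediator gets 8, best alternative 6. No profitable deviation — NE.

(Push, Walk, Walk) and (Walk, Bluff, Walk)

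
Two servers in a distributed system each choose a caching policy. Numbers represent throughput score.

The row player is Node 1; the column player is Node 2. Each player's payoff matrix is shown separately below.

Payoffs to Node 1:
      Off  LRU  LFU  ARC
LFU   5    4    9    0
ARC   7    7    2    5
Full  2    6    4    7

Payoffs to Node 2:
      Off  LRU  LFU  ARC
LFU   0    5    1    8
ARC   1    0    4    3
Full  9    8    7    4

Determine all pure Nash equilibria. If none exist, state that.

There is no pure-strategy Nash equilibrium.

(LFU, Off): Node 1 can switch to ARC (5 → 7). Not NE.
(LFU, LRU): Node 1 can switch to ARC (4 → 7). Not NE.
(LFU, LFU): Node 2 can switch to LRU (1 → 5). Not NE.
(LFU, ARC): Node 1 can switch to ARC (0 → 5). Not NE.
(ARC, Off): Node 2 can switch to LFU (1 → 4). Not NE.
(ARC, LRU): Node 2 can switch to Off (0 → 1). Not NE.
(ARC, LFU): Node 1 can switch to LFU (2 → 9). Not NE.
(ARC, ARC): Node 1 can switch to Full (5 → 7). Not NE.
(Full, Off): Node 1 can switch to LFU (2 → 5). Not NE.
(Full, LRU): Node 1 can switch to ARC (6 → 7). Not NE.
(The remaining 2 profiles each have a profitable deviation by the same check.)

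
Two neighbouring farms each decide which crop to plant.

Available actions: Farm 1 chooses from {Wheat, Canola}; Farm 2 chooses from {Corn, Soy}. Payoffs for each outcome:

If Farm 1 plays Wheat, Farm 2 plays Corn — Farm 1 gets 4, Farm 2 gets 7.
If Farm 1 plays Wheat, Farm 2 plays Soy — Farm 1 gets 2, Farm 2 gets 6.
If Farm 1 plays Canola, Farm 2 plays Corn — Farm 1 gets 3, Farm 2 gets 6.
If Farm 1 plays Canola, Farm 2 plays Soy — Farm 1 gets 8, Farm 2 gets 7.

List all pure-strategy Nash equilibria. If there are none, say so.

The pure Nash equilibria are (Wheat, Corn), (Canola, Soy).

Farm 1 against Corn: payoffs 4, 3 → best response Wheat.
Farm 1 against Soy: payoffs 2, 8 → best response Canola.
Farm 2 against Wheat: payoffs 7, 6 → best response Corn.
Farm 2 against Canola: payoffs 6, 7 → best response Soy.
Mutual best responses: (Wheat, Corn); (Canola, Soy).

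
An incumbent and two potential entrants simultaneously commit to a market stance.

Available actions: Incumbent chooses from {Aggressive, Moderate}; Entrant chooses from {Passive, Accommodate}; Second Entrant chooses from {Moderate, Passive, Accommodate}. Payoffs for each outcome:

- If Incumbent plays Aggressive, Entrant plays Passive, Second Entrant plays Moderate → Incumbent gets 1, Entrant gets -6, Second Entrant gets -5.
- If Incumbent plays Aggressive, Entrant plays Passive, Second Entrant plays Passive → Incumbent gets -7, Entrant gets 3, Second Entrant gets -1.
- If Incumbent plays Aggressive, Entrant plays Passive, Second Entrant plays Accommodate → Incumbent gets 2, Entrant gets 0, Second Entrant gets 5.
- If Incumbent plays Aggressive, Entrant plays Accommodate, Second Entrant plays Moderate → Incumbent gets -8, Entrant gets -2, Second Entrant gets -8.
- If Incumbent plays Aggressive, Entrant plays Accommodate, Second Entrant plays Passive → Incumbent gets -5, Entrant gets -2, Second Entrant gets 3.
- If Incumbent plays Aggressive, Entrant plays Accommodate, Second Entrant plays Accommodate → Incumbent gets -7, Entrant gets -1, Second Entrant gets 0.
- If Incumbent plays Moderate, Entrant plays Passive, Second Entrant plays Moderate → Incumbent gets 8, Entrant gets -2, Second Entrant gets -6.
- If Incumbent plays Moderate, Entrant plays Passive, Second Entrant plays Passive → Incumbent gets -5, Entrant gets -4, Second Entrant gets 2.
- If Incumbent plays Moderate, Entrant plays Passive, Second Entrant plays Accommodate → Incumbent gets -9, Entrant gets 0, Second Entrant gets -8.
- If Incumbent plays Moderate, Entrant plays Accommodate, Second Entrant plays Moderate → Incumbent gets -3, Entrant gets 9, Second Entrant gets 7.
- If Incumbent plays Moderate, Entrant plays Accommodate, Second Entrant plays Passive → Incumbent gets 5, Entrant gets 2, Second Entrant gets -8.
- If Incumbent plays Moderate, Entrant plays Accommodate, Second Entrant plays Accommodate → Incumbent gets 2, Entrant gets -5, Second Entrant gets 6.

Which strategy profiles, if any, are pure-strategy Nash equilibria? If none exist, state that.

Pure-strategy Nash equilibria: (Aggressive, Passive, Accommodate) and (Moderate, Accommodate, Moderate)

Check each profile: it is a Nash equilibrium iff no player can strictly gain by switching unilaterally.
(Aggressive, Passive, Moderate): Incumbent can switch to Moderate (1 → 8). Not NE.
(Aggressive, Passive, Passive): Incumbent can switch to Moderate (-7 → -5). Not NE.
(Aggressive, Passive, Accommodate): Incumbent gets 2, best alternative -9; Entrant gets 0, best alternative -1; Second Entrant gets 5, best alternative -1. No profitable deviation — NE.
(Aggressive, Accommodate, Moderate): Incumbent can switch to Moderate (-8 → -3). Not NE.
(Aggressive, Accommodate, Passive): Incumbent can switch to Moderate (-5 → 5). Not NE.
(Aggressive, Accommodate, Accommodate): Incumbent can switch to Moderate (-7 → 2). Not NE.
(Moderate, Passive, Moderate): Entrant can switch to Accommodate (-2 → 9). Not NE.
(Moderate, Accommodate, Moderate): Incumbent gets -3, best alternative -8; Entrant gets 9, best alternative -2; Second Entrant gets 7, best alternative 6. No profitable deviation — NE.
(The remaining 4 profiles each have a profitable deviation by the same check.)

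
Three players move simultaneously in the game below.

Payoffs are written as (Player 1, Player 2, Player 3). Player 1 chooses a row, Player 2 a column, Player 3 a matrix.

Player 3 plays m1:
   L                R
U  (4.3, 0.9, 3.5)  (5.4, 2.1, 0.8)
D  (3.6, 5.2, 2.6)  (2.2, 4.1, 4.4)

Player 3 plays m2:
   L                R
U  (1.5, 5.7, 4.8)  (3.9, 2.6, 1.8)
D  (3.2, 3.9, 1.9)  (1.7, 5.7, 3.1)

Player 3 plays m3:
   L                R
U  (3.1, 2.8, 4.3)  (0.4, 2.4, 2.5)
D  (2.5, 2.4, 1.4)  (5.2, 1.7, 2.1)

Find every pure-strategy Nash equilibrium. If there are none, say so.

No pure-strategy Nash equilibrium.

For each player, find the best response to each opponent profile; mutual best responses are the pure NE.
Player 1 against (L, m1): payoffs 4.3, 3.6 → best response U.
Player 1 against (L, m2): payoffs 1.5, 3.2 → best response D.
Player 1 against (L, m3): payoffs 3.1, 2.5 → best response U.
Player 1 against (R, m1): payoffs 5.4, 2.2 → best response U.
Player 1 against (R, m2): payoffs 3.9, 1.7 → best response U.
Player 1 against (R, m3): payoffs 0.4, 5.2 → best response D.
Player 2 against (U, m1): payoffs 0.9, 2.1 → best response R.
Player 2 against (U, m2): payoffs 5.7, 2.6 → best response L.
Player 2 against (U, m3): payoffs 2.8, 2.4 → best response L.
Player 2 against (D, m1): payoffs 5.2, 4.1 → best response L.
Player 2 against (D, m2): payoffs 3.9, 5.7 → best response R.
Player 2 against (D, m3): payoffs 2.4, 1.7 → best response L.
Player 3 against (U, L): payoffs 3.5, 4.8, 4.3 → best response m2.
Player 3 against (U, R): payoffs 0.8, 1.8, 2.5 → best response m3.
Player 3 against (D, L): payoffs 2.6, 1.9, 1.4 → best response m1.
Player 3 against (D, R): payoffs 4.4, 3.1, 2.1 → best response m1.
No profile is a mutual best response for all players.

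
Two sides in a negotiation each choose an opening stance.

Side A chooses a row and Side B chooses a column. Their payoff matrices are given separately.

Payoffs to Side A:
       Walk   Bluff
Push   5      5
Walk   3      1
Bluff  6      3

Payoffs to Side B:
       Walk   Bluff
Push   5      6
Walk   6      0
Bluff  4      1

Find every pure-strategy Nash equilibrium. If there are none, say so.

(Push, Walk): Side A can switch to Bluff (5 → 6). Not NE.
(Push, Bluff): Side A gets 5, best alternative 3; Side B gets 6, best alternative 5. No profitable deviation — NE.
(Walk, Walk): Side A can switch to Push (3 → 5). Not NE.
(Walk, Bluff): Side A can switch to Push (1 → 5). Not NE.
(Bluff, Walk): Side A gets 6, best alternative 5; Side B gets 4, best alternative 1. No profitable deviation — NE.
(Bluff, Bluff): Side A can switch to Push (3 → 5). Not NE.

(Push, Bluff), (Bluff, Walk)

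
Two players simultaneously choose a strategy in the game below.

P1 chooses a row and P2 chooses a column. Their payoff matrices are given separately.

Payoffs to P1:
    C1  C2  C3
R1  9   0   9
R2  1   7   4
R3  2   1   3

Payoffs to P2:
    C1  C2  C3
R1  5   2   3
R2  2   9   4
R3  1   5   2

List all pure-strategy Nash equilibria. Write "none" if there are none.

P1 against C1: payoffs 9, 1, 2 → best response R1.
P1 against C2: payoffs 0, 7, 1 → best response R2.
P1 against C3: payoffs 9, 4, 3 → best response R1.
P2 against R1: payoffs 5, 2, 3 → best response C1.
P2 against R2: payoffs 2, 9, 4 → best response C2.
P2 against R3: payoffs 1, 5, 2 → best response C2.
Mutual best responses: (R1, C1); (R2, C2).

Pure-strategy Nash equilibria: (R1, C1), (R2, C2)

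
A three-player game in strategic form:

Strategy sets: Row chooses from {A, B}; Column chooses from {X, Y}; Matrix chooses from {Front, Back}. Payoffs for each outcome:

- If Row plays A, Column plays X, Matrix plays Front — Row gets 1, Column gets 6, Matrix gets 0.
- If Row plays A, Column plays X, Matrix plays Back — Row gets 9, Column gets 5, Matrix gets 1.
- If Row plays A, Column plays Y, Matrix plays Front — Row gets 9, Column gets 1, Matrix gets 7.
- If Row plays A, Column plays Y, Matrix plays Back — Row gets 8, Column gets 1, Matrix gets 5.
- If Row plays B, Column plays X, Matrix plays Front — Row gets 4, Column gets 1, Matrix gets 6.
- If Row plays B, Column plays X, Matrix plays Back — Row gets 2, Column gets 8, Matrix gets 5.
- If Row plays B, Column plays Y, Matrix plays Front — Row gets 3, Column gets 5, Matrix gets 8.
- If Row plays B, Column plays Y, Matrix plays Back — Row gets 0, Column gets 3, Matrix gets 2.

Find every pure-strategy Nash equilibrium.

(A, X, Front): Row can switch to B (1 → 4). Not NE.
(A, X, Back): Row gets 9, best alternative 2; Column gets 5, best alternative 1; Matrix gets 1, best alternative 0. No profitable deviation — NE.
(A, Y, Front): Column can switch to X (1 → 6). Not NE.
(A, Y, Back): Column can switch to X (1 → 5). Not NE.
(B, X, Front): Column can switch to Y (1 → 5). Not NE.
(B, X, Back): Row can switch to A (2 → 9). Not NE.
(B, Y, Front): Row can switch to A (3 → 9). Not NE.
(The remaining 1 profile has a profitable deviation by the same check.)

The unique pure-strategy Nash equilibrium is (A, X, Back).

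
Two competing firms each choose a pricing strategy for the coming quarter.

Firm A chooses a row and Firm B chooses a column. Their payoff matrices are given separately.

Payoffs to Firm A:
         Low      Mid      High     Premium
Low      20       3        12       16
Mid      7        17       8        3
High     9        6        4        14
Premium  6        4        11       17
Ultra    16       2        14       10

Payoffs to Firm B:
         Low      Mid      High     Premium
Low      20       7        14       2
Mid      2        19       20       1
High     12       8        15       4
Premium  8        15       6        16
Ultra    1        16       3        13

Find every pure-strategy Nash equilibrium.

Check each profile: it is a Nash equilibrium iff no player can strictly gain by switching unilaterally.
(Low, Low): Firm A gets 20, best alternative 16; Firm B gets 20, best alternative 14. No profitable deviation — NE.
(Low, Mid): Firm A can switch to Mid (3 → 17). Not NE.
(Low, High): Firm A can switch to Ultra (12 → 14). Not NE.
(Low, Premium): Firm A can switch to Premium (16 → 17). Not NE.
(Mid, Low): Firm A can switch to Low (7 → 20). Not NE.
(Mid, Mid): Firm B can switch to High (19 → 20). Not NE.
(Mid, High): Firm A can switch to Low (8 → 12). Not NE.
(Mid, Premium): Firm A can switch to Low (3 → 16). Not NE.
(High, Low): Firm A can switch to Low (9 → 20). Not NE.
(Premium, Premium): Firm A gets 17, best alternative 16; Firm B gets 16, best alternative 15. No profitable deviation — NE.
(The remaining 10 profiles each have a profitable deviation by the same check.)

(Low, Low) and (Premium, Premium)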